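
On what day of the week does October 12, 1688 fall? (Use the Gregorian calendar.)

Tuesday

Doomsday rule: the anchor day for the 1600s is Tuesday. For year 88: 88÷12 = 7 r 4, and 4÷4 = 1, so 7+4+1 = 12.
Tuesday + 12 ≡ Sunday — that's 1688's doomsday.
In October the doomsday date is Oct 10.
Oct 12 is 2 days after Oct 10; 2 mod 7 = 2, so Sunday + 2 = Tuesday.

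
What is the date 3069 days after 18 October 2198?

March 15, 2207

+365 (one year) → Oct 18, 2199 (2704 left).
+365 (one year) → Oct 18, 2200 (2339 left).
+365 (one year) → Oct 18, 2201 (1974 left).
+365 (one year) → Oct 18, 2202 (1609 left).
+365 (one year) → Oct 18, 2203 (1244 left).
+366 (one year; includes Feb 29, 2204) → Oct 18, 2204 (878 left).
+365 (one year) → Oct 18, 2205 (513 left).
+365 (one year) → Oct 18, 2206 (148 left).
Oct has 31 days: +14 → Nov 1, 2206 (134 left).
Nov has 30 days: +30 → Dec 1, 2206 (104 left).
Dec has 31 days: +31 → Jan 1, 2207 (73 left).
Jan has 31 days: +31 → Feb 1, 2207 (42 left).
Feb has 28 days: +28 → Mar 1, 2207 (14 left).
+14 → Mar 15, 2207.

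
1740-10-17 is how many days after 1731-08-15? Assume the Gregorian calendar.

Aug 15, 1731 → Aug 15, 1732: 366 days (Feb 29, 1732 is in that span).
Aug 15, 1732 → Aug 15, 1733: 365 days.
Aug 15, 1733 → Aug 15, 1734: 365 days.
Aug 15, 1734 → Aug 15, 1735: 365 days.
Aug 15, 1735 → Aug 15, 1736: 366 days (Feb 29, 1736 is in that span).
Aug 15, 1736 → Aug 15, 1737: 365 days.
Aug 15, 1737 → Aug 15, 1738: 365 days.
Aug 15, 1738 → Aug 15, 1739: 365 days.
Aug 15, 1739 → Aug 15, 1740: 366 days (Feb 29, 1740 is in that span).
Aug 15, 1740 → Sep 15, 1740: 31 days (August has 31).
Sep 15, 1740 → Oct 15, 1740: 30 days (September has 30).
Oct 15, 1740 → Oct 17, 1740: 2 days.
Total: 3351 days.

3351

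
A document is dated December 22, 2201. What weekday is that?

Tuesday

Doomsday rule: the anchor day for the 2200s is Friday. For year 01: 1÷12 = 0 r 1, and 1÷4 = 0, so 0+1+0 = 1.
Friday + 1 ≡ Saturday — that's 2201's doomsday.
In December the doomsday date is Dec 12.
Dec 22 is 10 days after Dec 12; 10 mod 7 = 3, so Saturday + 3 = Tuesday.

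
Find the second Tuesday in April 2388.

April 1, 2388 is a Friday.
The first Tuesday is therefore April 5 (4 days later).
The second Tuesday is 5 + 1×7 = April 12.

April 12, 2388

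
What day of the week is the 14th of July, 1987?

January 1, 1987 is a Thursday.
Jan 1, 1987 → Feb 1, 1987: 31 days (January has 31).
Feb 1, 1987 → Mar 1, 1987: 28 days (February has 28).
Mar 1, 1987 → Apr 1, 1987: 31 days (March has 31).
Apr 1, 1987 → May 1, 1987: 30 days (April has 30).
May 1, 1987 → Jun 1, 1987: 31 days (May has 31).
Jun 1, 1987 → Jul 1, 1987: 30 days (June has 30).
Jul 1, 1987 → Jul 14, 1987: 13 days.
Total: 194 days.
194 mod 7 = 5, so Thursday + 5 = Tuesday.

Tuesday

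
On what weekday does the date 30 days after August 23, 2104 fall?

Monday

First find the weekday of Aug 23, 2104. Doomsday rule: the anchor day for the 2100s is Sunday. For year 04: 4÷12 = 0 r 4, and 4÷4 = 1, so 0+4+1 = 5.
Sunday + 5 ≡ Friday — that's 2104's doomsday.
In August the doomsday date is Aug 8.
Aug 23 is 15 days after Aug 8; 15 mod 7 = 1, so Friday + 1 = Saturday.
30 mod 7 = 2, so 30 days after a Saturday is Saturday + 2 = Monday.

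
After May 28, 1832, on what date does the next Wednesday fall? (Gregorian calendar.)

May 28, 1832 is a Monday.
From Monday to the next Wednesday is 2 days.
May 28, 1832 + 2 = May 30, 1832.

May 30, 1832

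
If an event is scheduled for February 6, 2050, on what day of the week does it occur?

January 1, 2050 is a Saturday.
Jan 1, 2050 → Feb 1, 2050: 31 days (January has 31).
Feb 1, 2050 → Feb 6, 2050: 5 days.
Total: 36 days.
36 mod 7 = 1, so Saturday + 1 = Sunday.

Sunday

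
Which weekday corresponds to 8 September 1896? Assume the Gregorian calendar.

Doomsday rule: the anchor day for the 1800s is Friday. For year 96: 96÷12 = 8 r 0, and 0÷4 = 0, so 8+0+0 = 8.
Friday + 8 ≡ Saturday — that's 1896's doomsday.
In September the doomsday date is Sep 5.
Sep 8 is 3 days after Sep 5; 3 mod 7 = 3, so Saturday + 3 = Tuesday.

Tuesday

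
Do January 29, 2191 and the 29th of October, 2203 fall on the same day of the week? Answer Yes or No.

Yes

From Jan 29, 2191 to Oct 29, 2203 is 4655 days.
4655 mod 7 = 0, so they are the same weekday.
(Jan 29, 2191 is a Saturday; Oct 29, 2203 is a Saturday.)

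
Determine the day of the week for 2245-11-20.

Doomsday rule: the anchor day for the 2200s is Friday. For year 45: 45÷12 = 3 r 9, and 9÷4 = 2, so 3+9+2 = 14.
Friday + 14 ≡ Friday — that's 2245's doomsday.
In November the doomsday date is Nov 7.
Nov 20 is 13 days after Nov 7; 13 mod 7 = 6, so Friday + 6 = Thursday.

Thursday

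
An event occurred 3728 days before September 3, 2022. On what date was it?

−365 (one year) → Sep 3, 2021 (3363 left).
−365 (one year) → Sep 3, 2020 (2998 left).
−366 (one year; includes Feb 29, 2020) → Sep 3, 2019 (2632 left).
−365 (one year) → Sep 3, 2018 (2267 left).
−365 (one year) → Sep 3, 2017 (1902 left).
−365 (one year) → Sep 3, 2016 (1537 left).
−366 (one year; includes Feb 29, 2016) → Sep 3, 2015 (1171 left).
−365 (one year) → Sep 3, 2014 (806 left).
−365 (one year) → Sep 3, 2013 (441 left).
−365 (one year) → Sep 3, 2012 (76 left).
−3 → Aug 31, 2012 (end of Aug, 31 days; 73 left).
−31 → Jul 31, 2012 (end of Jul, 31 days; 42 left).
−31 → Jun 30, 2012 (end of Jun, 30 days; 11 left).
−11 → Jun 19, 2012.

June 19, 2012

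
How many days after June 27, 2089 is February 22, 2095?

2066

Jun 27, 2089 → Jun 27, 2090: 365 days.
Jun 27, 2090 → Jun 27, 2091: 365 days.
Jun 27, 2091 → Jun 27, 2092: 366 days (Feb 29, 2092 is in that span).
Jun 27, 2092 → Jun 27, 2093: 365 days.
Jun 27, 2093 → Jun 27, 2094: 365 days.
Jun 27, 2094 → Jul 27, 2094: 30 days (June has 30).
Jul 27, 2094 → Aug 27, 2094: 31 days (July has 31).
Aug 27, 2094 → Sep 27, 2094: 31 days (August has 31).
Sep 27, 2094 → Oct 27, 2094: 30 days (September has 30).
Oct 27, 2094 → Nov 27, 2094: 31 days (October has 31).
Nov 27, 2094 → Dec 27, 2094: 30 days (November has 30).
Dec 27, 2094 → Jan 27, 2095: 31 days (December has 31).
Jan 27, 2095 → Feb 22, 2095: 26 days.
Total: 2066 days.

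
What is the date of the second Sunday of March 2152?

March 12, 2152

March 1, 2152 is a Wednesday.
The first Sunday is therefore March 5 (4 days later).
The second Sunday is 5 + 1×7 = March 12.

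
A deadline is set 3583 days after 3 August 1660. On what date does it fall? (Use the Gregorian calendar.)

+365 (one year) → Aug 3, 1661 (3218 left).
+365 (one year) → Aug 3, 1662 (2853 left).
+365 (one year) → Aug 3, 1663 (2488 left).
+366 (one year; includes Feb 29, 1664) → Aug 3, 1664 (2122 left).
+365 (one year) → Aug 3, 1665 (1757 left).
+365 (one year) → Aug 3, 1666 (1392 left).
+365 (one year) → Aug 3, 1667 (1027 left).
+366 (one year; includes Feb 29, 1668) → Aug 3, 1668 (661 left).
+365 (one year) → Aug 3, 1669 (296 left).
Aug has 31 days: +29 → Sep 1, 1669 (267 left).
Sep has 30 days: +30 → Oct 1, 1669 (237 left).
Oct has 31 days: +31 → Nov 1, 1669 (206 left).
Nov has 30 days: +30 → Dec 1, 1669 (176 left).
Dec has 31 days: +31 → Jan 1, 1670 (145 left).
Jan has 31 days: +31 → Feb 1, 1670 (114 left).
Feb has 28 days: +28 → Mar 1, 1670 (86 left).
Mar has 31 days: +31 → Apr 1, 1670 (55 left).
Apr has 30 days: +30 → May 1, 1670 (25 left).
+25 → May 26, 1670.

May 26, 1670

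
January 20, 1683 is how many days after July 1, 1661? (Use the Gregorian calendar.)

7873

Jul 1, 1661 → Jul 1, 1662: 365 days.
Jul 1, 1662 → Jul 1, 1663: 365 days.
Jul 1, 1663 → Jul 1, 1664: 366 days (Feb 29, 1664 is in that span).
Jul 1, 1664 → Jul 1, 1665: 365 days.
Jul 1, 1665 → Jul 1, 1666: 365 days.
Jul 1, 1666 → Jul 1, 1667: 365 days.
Jul 1, 1667 → Jul 1, 1668: 366 days (Feb 29, 1668 is in that span).
Jul 1, 1668 → Jul 1, 1669: 365 days.
Jul 1, 1669 → Jul 1, 1670: 365 days.
Jul 1, 1670 → Jul 1, 1671: 365 days.
Jul 1, 1671 → Jul 1, 1672: 366 days (Feb 29, 1672 is in that span).
Jul 1, 1672 → Jul 1, 1673: 365 days.
Jul 1, 1673 → Jul 1, 1674: 365 days.
Jul 1, 1674 → Jul 1, 1675: 365 days.
Jul 1, 1675 → Jul 1, 1676: 366 days (Feb 29, 1676 is in that span).
Jul 1, 1676 → Jul 1, 1677: 365 days.
Jul 1, 1677 → Jul 1, 1678: 365 days.
Jul 1, 1678 → Jul 1, 1679: 365 days.
Jul 1, 1679 → Jul 1, 1680: 366 days (Feb 29, 1680 is in that span).
Jul 1, 1680 → Jul 1, 1681: 365 days.
Jul 1, 1681 → Jul 1, 1682: 365 days.
Jul 1, 1682 → Aug 1, 1682: 31 days (July has 31).
Aug 1, 1682 → Sep 1, 1682: 31 days (August has 31).
Sep 1, 1682 → Oct 1, 1682: 30 days (September has 30).
Oct 1, 1682 → Nov 1, 1682: 31 days (October has 31).
Nov 1, 1682 → Dec 1, 1682: 30 days (November has 30).
Dec 1, 1682 → Jan 1, 1683: 31 days (December has 31).
Jan 1, 1683 → Jan 20, 1683: 19 days.
Total: 7873 days.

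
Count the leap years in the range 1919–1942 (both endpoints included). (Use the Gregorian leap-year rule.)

Multiples of 4 in [1919,1942]: 6.
Of those, multiples of 100: 0 (not leap unless ÷400).
Multiples of 400: 0.
Leap years = 6 − 0 + 0 = 6.

6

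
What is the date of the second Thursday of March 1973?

March 1, 1973 is a Thursday.
The first Thursday is therefore March 1 (same day).
The second Thursday is 1 + 1×7 = March 8.

March 8, 1973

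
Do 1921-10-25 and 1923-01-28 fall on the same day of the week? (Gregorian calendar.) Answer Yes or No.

From Oct 25, 1921 to Jan 28, 1923 is 460 days.
460 mod 7 = 5, so they are different weekdays.
(Oct 25, 1921 is a Tuesday; Jan 28, 1923 is a Sunday.)

No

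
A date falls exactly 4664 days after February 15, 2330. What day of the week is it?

Monday

Feb 15, 2330 is a Saturday.
4664 mod 7 = 2, so 4664 days after a Saturday is Saturday + 2 = Monday.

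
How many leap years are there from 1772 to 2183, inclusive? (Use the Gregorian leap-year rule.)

Multiples of 4 in [1772,2183]: 103.
Of those, multiples of 100: 4 (not leap unless ÷400).
Multiples of 400: 1.
Leap years = 103 − 4 + 1 = 100.

100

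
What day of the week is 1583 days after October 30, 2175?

Tuesday

First find the weekday of Oct 30, 2175. Doomsday rule: the anchor day for the 2100s is Sunday. For year 75: 75÷12 = 6 r 3, and 3÷4 = 0, so 6+3+0 = 9.
Sunday + 9 ≡ Tuesday — that's 2175's doomsday.
In October the doomsday date is Oct 10.
Oct 30 is 20 days after Oct 10; 20 mod 7 = 6, so Tuesday + 6 = Monday.
1583 mod 7 = 1, so 1583 days after a Monday is Monday + 1 = Tuesday.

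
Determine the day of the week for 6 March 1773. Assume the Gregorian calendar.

Saturday

Doomsday rule: the anchor day for the 1700s is Sunday. For year 73: 73÷12 = 6 r 1, and 1÷4 = 0, so 6+1+0 = 7.
Sunday + 7 ≡ Sunday — that's 1773's doomsday.
In March the doomsday date is Mar 14.
Mar 6 is 8 days before Mar 14; 8 mod 7 = 1, so Sunday − 1 = Saturday.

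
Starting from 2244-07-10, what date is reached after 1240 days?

+365 (one year) → Jul 10, 2245 (875 left).
+365 (one year) → Jul 10, 2246 (510 left).
+365 (one year) → Jul 10, 2247 (145 left).
Jul has 31 days: +22 → Aug 1, 2247 (123 left).
Aug has 31 days: +31 → Sep 1, 2247 (92 left).
Sep has 30 days: +30 → Oct 1, 2247 (62 left).
Oct has 31 days: +31 → Nov 1, 2247 (31 left).
Nov has 30 days: +30 → Dec 1, 2247 (1 left).
+1 → Dec 2, 2247.

December 2, 2247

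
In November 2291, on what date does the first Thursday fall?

November 5, 2291

November 1, 2291 is a Sunday.
The first Thursday is therefore November 5 (4 days later).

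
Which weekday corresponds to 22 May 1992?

January 1, 1992 is a Wednesday.
Jan 1, 1992 → Feb 1, 1992: 31 days (January has 31).
Feb 1, 1992 → Mar 1, 1992: 29 days (February has 29).
Mar 1, 1992 → Apr 1, 1992: 31 days (March has 31).
Apr 1, 1992 → May 1, 1992: 30 days (April has 30).
May 1, 1992 → May 22, 1992: 21 days.
Total: 142 days.
142 mod 7 = 2, so Wednesday + 2 = Friday.

Friday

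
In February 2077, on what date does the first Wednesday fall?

February 1, 2077 is a Monday.
The first Wednesday is therefore February 3 (2 days later).

February 3, 2077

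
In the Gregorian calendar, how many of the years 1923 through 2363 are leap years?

107

Multiples of 4 in [1923,2363]: 110.
Of those, multiples of 100: 4 (not leap unless ÷400).
Multiples of 400: 1.
Leap years = 110 − 4 + 1 = 107.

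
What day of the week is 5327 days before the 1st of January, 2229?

Thursday

Jan 1, 2229 is a Thursday.
5327 mod 7 = 0, so 5327 days before a Thursday is Thursday − 0 = Thursday.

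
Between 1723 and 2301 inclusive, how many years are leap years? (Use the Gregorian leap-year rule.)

140

Multiples of 4 in [1723,2301]: 145.
Of those, multiples of 100: 6 (not leap unless ÷400).
Multiples of 400: 1.
Leap years = 145 − 6 + 1 = 140.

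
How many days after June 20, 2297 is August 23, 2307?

3715

Jun 20, 2297 → Jun 20, 2298: 365 days.
Jun 20, 2298 → Jun 20, 2299: 365 days.
Jun 20, 2299 → Jun 20, 2300: 365 days.
Jun 20, 2300 → Jun 20, 2301: 365 days.
Jun 20, 2301 → Jun 20, 2302: 365 days.
Jun 20, 2302 → Jun 20, 2303: 365 days.
Jun 20, 2303 → Jun 20, 2304: 366 days (Feb 29, 2304 is in that span).
Jun 20, 2304 → Jun 20, 2305: 365 days.
Jun 20, 2305 → Jun 20, 2306: 365 days.
Jun 20, 2306 → Jun 20, 2307: 365 days.
Jun 20, 2307 → Jul 20, 2307: 30 days (June has 30).
Jul 20, 2307 → Aug 20, 2307: 31 days (July has 31).
Aug 20, 2307 → Aug 23, 2307: 3 days.
Total: 3715 days.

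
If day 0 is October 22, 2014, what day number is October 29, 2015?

Oct 22, 2014 → Nov 22, 2014: 31 days (October has 31).
Nov 22, 2014 → Dec 22, 2014: 30 days (November has 30).
Dec 22, 2014 → Jan 22, 2015: 31 days (December has 31).
Jan 22, 2015 → Feb 22, 2015: 31 days (January has 31).
Feb 22, 2015 → Mar 22, 2015: 28 days (February has 28).
Mar 22, 2015 → Apr 22, 2015: 31 days (March has 31).
Apr 22, 2015 → May 22, 2015: 30 days (April has 30).
May 22, 2015 → Jun 22, 2015: 31 days (May has 31).
Jun 22, 2015 → Jul 22, 2015: 30 days (June has 30).
Jul 22, 2015 → Aug 22, 2015: 31 days (July has 31).
Aug 22, 2015 → Sep 22, 2015: 31 days (August has 31).
Sep 22, 2015 → Oct 22, 2015: 30 days (September has 30).
Oct 22, 2015 → Oct 29, 2015: 7 days.
Total: 372 days.

372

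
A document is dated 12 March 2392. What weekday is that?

Doomsday rule: the anchor day for the 2300s is Wednesday. For year 92: 92÷12 = 7 r 8, and 8÷4 = 2, so 7+8+2 = 17.
Wednesday + 17 ≡ Saturday — that's 2392's doomsday.
In March the doomsday date is Mar 14.
Mar 12 is 2 days before Mar 14; 2 mod 7 = 2, so Saturday − 2 = Thursday.

Thursday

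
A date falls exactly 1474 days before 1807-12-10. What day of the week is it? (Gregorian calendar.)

Sunday

First find the weekday of Dec 10, 1807. Doomsday rule: the anchor day for the 1800s is Friday. For year 07: 7÷12 = 0 r 7, and 7÷4 = 1, so 0+7+1 = 8.
Friday + 8 ≡ Saturday — that's 1807's doomsday.
In December the doomsday date is Dec 12.
Dec 10 is 2 days before Dec 12; 2 mod 7 = 2, so Saturday − 2 = Thursday.
1474 mod 7 = 4, so 1474 days before a Thursday is Thursday − 4 = Sunday.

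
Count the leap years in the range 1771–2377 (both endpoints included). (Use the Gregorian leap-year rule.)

Multiples of 4 in [1771,2377]: 152.
Of those, multiples of 100: 6 (not leap unless ÷400).
Multiples of 400: 1.
Leap years = 152 − 6 + 1 = 147.

147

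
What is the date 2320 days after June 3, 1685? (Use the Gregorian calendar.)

October 10, 1691

+365 (one year) → Jun 3, 1686 (1955 left).
+365 (one year) → Jun 3, 1687 (1590 left).
+366 (one year; includes Feb 29, 1688) → Jun 3, 1688 (1224 left).
+365 (one year) → Jun 3, 1689 (859 left).
+365 (one year) → Jun 3, 1690 (494 left).
+365 (one year) → Jun 3, 1691 (129 left).
Jun has 30 days: +28 → Jul 1, 1691 (101 left).
Jul has 31 days: +31 → Aug 1, 1691 (70 left).
Aug has 31 days: +31 → Sep 1, 1691 (39 left).
Sep has 30 days: +30 → Oct 1, 1691 (9 left).
+9 → Oct 10, 1691.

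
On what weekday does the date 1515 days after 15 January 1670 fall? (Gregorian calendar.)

Saturday

First find the weekday of Jan 15, 1670. Doomsday rule: the anchor day for the 1600s is Tuesday. For year 70: 70÷12 = 5 r 10, and 10÷4 = 2, so 5+10+2 = 17.
Tuesday + 17 ≡ Friday — that's 1670's doomsday.
In January the doomsday date is Jan 3 (1670 is not a leap year).
Jan 15 is 12 days after Jan 3; 12 mod 7 = 5, so Friday + 5 = Wednesday.
1515 mod 7 = 3, so 1515 days after a Wednesday is Wednesday + 3 = Saturday.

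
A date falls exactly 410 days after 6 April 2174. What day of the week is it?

First find the weekday of Apr 6, 2174. Doomsday rule: the anchor day for the 2100s is Sunday. For year 74: 74÷12 = 6 r 2, and 2÷4 = 0, so 6+2+0 = 8.
Sunday + 8 ≡ Monday — that's 2174's doomsday.
In April the doomsday date is Apr 4.
Apr 6 is 2 days after Apr 4; 2 mod 7 = 2, so Monday + 2 = Wednesday.
410 mod 7 = 4, so 410 days after a Wednesday is Wednesday + 4 = Sunday.

Sunday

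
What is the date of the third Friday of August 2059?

August 15, 2059

August 1, 2059 is a Friday.
The first Friday is therefore August 1 (same day).
The third Friday is 1 + 2×7 = August 15.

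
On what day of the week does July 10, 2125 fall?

January 1, 2125 is a Monday.
Jan 1, 2125 → Feb 1, 2125: 31 days (January has 31).
Feb 1, 2125 → Mar 1, 2125: 28 days (February has 28).
Mar 1, 2125 → Apr 1, 2125: 31 days (March has 31).
Apr 1, 2125 → May 1, 2125: 30 days (April has 30).
May 1, 2125 → Jun 1, 2125: 31 days (May has 31).
Jun 1, 2125 → Jul 1, 2125: 30 days (June has 30).
Jul 1, 2125 → Jul 10, 2125: 9 days.
Total: 190 days.
190 mod 7 = 1, so Monday + 1 = Tuesday.

Tuesday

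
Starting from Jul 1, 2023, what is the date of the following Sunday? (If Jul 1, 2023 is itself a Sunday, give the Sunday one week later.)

July 2, 2023

Jul 1, 2023 is a Saturday.
From Saturday to the next Sunday is 1 day.
Jul 1, 2023 + 1 = Jul 2, 2023.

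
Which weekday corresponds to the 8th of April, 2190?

Thursday

January 1, 2190 is a Friday.
Jan 1, 2190 → Feb 1, 2190: 31 days (January has 31).
Feb 1, 2190 → Mar 1, 2190: 28 days (February has 28).
Mar 1, 2190 → Apr 1, 2190: 31 days (March has 31).
Apr 1, 2190 → Apr 8, 2190: 7 days.
Total: 97 days.
97 mod 7 = 6, so Friday + 6 = Thursday.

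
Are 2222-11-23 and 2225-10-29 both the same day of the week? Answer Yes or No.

Yes

From Nov 23, 2222 to Oct 29, 2225 is 1071 days.
1071 mod 7 = 0, so they are the same weekday.
(Nov 23, 2222 is a Saturday; Oct 29, 2225 is a Saturday.)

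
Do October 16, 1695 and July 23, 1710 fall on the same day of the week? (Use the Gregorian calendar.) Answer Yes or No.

From Oct 16, 1695 to Jul 23, 1710 is 5393 days.
5393 mod 7 = 3, so they are different weekdays.
(Oct 16, 1695 is a Sunday; Jul 23, 1710 is a Wednesday.)

No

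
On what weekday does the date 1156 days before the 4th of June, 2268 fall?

Wednesday

First find the weekday of Jun 4, 2268. Doomsday rule: the anchor day for the 2200s is Friday. For year 68: 68÷12 = 5 r 8, and 8÷4 = 2, so 5+8+2 = 15.
Friday + 15 ≡ Saturday — that's 2268's doomsday.
In June the doomsday date is Jun 6.
Jun 4 is 2 days before Jun 6; 2 mod 7 = 2, so Saturday − 2 = Thursday.
1156 mod 7 = 1, so 1156 days before a Thursday is Thursday − 1 = Wednesday.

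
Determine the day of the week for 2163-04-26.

Doomsday rule: the anchor day for the 2100s is Sunday. For year 63: 63÷12 = 5 r 3, and 3÷4 = 0, so 5+3+0 = 8.
Sunday + 8 ≡ Monday — that's 2163's doomsday.
In April the doomsday date is Apr 4.
Apr 26 is 22 days after Apr 4; 22 mod 7 = 1, so Monday + 1 = Tuesday.

Tuesday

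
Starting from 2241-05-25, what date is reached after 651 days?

+365 (one year) → May 25, 2242 (286 left).
May has 31 days: +7 → Jun 1, 2242 (279 left).
Jun has 30 days: +30 → Jul 1, 2242 (249 left).
Jul has 31 days: +31 → Aug 1, 2242 (218 left).
Aug has 31 days: +31 → Sep 1, 2242 (187 left).
Sep has 30 days: +30 → Oct 1, 2242 (157 left).
Oct has 31 days: +31 → Nov 1, 2242 (126 left).
Nov has 30 days: +30 → Dec 1, 2242 (96 left).
Dec has 31 days: +31 → Jan 1, 2243 (65 left).
Jan has 31 days: +31 → Feb 1, 2243 (34 left).
Feb has 28 days: +28 → Mar 1, 2243 (6 left).
+6 → Mar 7, 2243.

March 7, 2243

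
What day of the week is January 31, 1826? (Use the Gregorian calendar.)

Tuesday

Doomsday rule: the anchor day for the 1800s is Friday. For year 26: 26÷12 = 2 r 2, and 2÷4 = 0, so 2+2+0 = 4.
Friday + 4 ≡ Tuesday — that's 1826's doomsday.
In January the doomsday date is Jan 3 (1826 is not a leap year).
Jan 31 is 28 days after Jan 3; 28 mod 7 = 0, so Tuesday + 0 = Tuesday.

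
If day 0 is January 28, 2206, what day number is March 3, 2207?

399

Jan 28, 2206 → Feb 28, 2206: 31 days (January has 31).
Feb 28, 2206 → Mar 28, 2206: 28 days (February has 28).
Mar 28, 2206 → Apr 28, 2206: 31 days (March has 31).
Apr 28, 2206 → May 28, 2206: 30 days (April has 30).
May 28, 2206 → Jun 28, 2206: 31 days (May has 31).
Jun 28, 2206 → Jul 28, 2206: 30 days (June has 30).
Jul 28, 2206 → Aug 28, 2206: 31 days (July has 31).
Aug 28, 2206 → Sep 28, 2206: 31 days (August has 31).
Sep 28, 2206 → Oct 28, 2206: 30 days (September has 30).
Oct 28, 2206 → Nov 28, 2206: 31 days (October has 31).
Nov 28, 2206 → Dec 28, 2206: 30 days (November has 30).
Dec 28, 2206 → Jan 28, 2207: 31 days (December has 31).
Jan 28, 2207 → Feb 28, 2207: 31 days (January has 31).
Feb 28, 2207 → Mar 3, 2207: 3 days.
Total: 399 days.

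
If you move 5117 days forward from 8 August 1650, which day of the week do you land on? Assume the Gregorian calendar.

Monday

Aug 8, 1650 is a Monday.
5117 mod 7 = 0, so 5117 days after a Monday is Monday + 0 = Monday.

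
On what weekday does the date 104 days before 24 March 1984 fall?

Mar 24, 1984 is a Saturday.
104 mod 7 = 6, so 104 days before a Saturday is Saturday − 6 = Sunday.

Sunday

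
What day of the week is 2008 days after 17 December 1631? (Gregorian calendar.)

Dec 17, 1631 is a Wednesday.
2008 mod 7 = 6, so 2008 days after a Wednesday is Wednesday + 6 = Tuesday.

Tuesday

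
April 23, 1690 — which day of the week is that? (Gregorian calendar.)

Doomsday rule: the anchor day for the 1600s is Tuesday. For year 90: 90÷12 = 7 r 6, and 6÷4 = 1, so 7+6+1 = 14.
Tuesday + 14 ≡ Tuesday — that's 1690's doomsday.
In April the doomsday date is Apr 4.
Apr 23 is 19 days after Apr 4; 19 mod 7 = 5, so Tuesday + 5 = Sunday.

Sunday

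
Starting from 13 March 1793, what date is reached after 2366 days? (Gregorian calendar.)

+365 (one year) → Mar 13, 1794 (2001 left).
+365 (one year) → Mar 13, 1795 (1636 left).
+366 (one year; includes Feb 29, 1796) → Mar 13, 1796 (1270 left).
+365 (one year) → Mar 13, 1797 (905 left).
+365 (one year) → Mar 13, 1798 (540 left).
+365 (one year) → Mar 13, 1799 (175 left).
Mar has 31 days: +19 → Apr 1, 1799 (156 left).
Apr has 30 days: +30 → May 1, 1799 (126 left).
May has 31 days: +31 → Jun 1, 1799 (95 left).
Jun has 30 days: +30 → Jul 1, 1799 (65 left).
Jul has 31 days: +31 → Aug 1, 1799 (34 left).
Aug has 31 days: +31 → Sep 1, 1799 (3 left).
+3 → Sep 4, 1799.

September 4, 1799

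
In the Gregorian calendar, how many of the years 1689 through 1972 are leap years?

Multiples of 4 in [1689,1972]: 71.
Of those, multiples of 100: 3 (not leap unless ÷400).
Multiples of 400: 0.
Leap years = 71 − 3 + 0 = 68.

68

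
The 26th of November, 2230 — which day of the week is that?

January 1, 2230 is a Friday.
Jan 1, 2230 → Feb 1, 2230: 31 days (January has 31).
Feb 1, 2230 → Mar 1, 2230: 28 days (February has 28).
Mar 1, 2230 → Apr 1, 2230: 31 days (March has 31).
Apr 1, 2230 → May 1, 2230: 30 days (April has 30).
May 1, 2230 → Jun 1, 2230: 31 days (May has 31).
Jun 1, 2230 → Jul 1, 2230: 30 days (June has 30).
Jul 1, 2230 → Aug 1, 2230: 31 days (July has 31).
Aug 1, 2230 → Sep 1, 2230: 31 days (August has 31).
Sep 1, 2230 → Oct 1, 2230: 30 days (September has 30).
Oct 1, 2230 → Nov 1, 2230: 31 days (October has 31).
Nov 1, 2230 → Nov 26, 2230: 25 days.
Total: 329 days.
329 mod 7 = 0, so Friday + 0 = Friday.

Friday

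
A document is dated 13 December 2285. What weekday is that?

Doomsday rule: the anchor day for the 2200s is Friday. For year 85: 85÷12 = 7 r 1, and 1÷4 = 0, so 7+1+0 = 8.
Friday + 8 ≡ Saturday — that's 2285's doomsday.
In December the doomsday date is Dec 12.
Dec 13 is 1 day after Dec 12; 1 mod 7 = 1, so Saturday + 1 = Sunday.

Sunday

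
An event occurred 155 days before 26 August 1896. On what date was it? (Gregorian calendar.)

March 24, 1896

−26 → Jul 31, 1896 (end of Jul, 31 days; 129 left).
−31 → Jun 30, 1896 (end of Jun, 30 days; 98 left).
−30 → May 31, 1896 (end of May, 31 days; 68 left).
−31 → Apr 30, 1896 (end of Apr, 30 days; 37 left).
−30 → Mar 31, 1896 (end of Mar, 31 days; 7 left).
−7 → Mar 24, 1896.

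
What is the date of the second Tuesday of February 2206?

February 11, 2206

February 1, 2206 is a Saturday.
The first Tuesday is therefore February 4 (3 days later).
The second Tuesday is 4 + 1×7 = February 11.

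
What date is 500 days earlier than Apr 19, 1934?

−365 (one year) → Apr 19, 1933 (135 left).
−19 → Mar 31, 1933 (end of Mar, 31 days; 116 left).
−31 → Feb 28, 1933 (end of Feb, 28 days; 85 left).
−28 → Jan 31, 1933 (end of Jan, 31 days; 57 left).
−31 → Dec 31, 1932 (end of Dec, 31 days; 26 left).
−26 → Dec 5, 1932.

December 5, 1932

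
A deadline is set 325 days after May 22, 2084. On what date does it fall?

April 12, 2085

May has 31 days: +10 → Jun 1, 2084 (315 left).
Jun has 30 days: +30 → Jul 1, 2084 (285 left).
Jul has 31 days: +31 → Aug 1, 2084 (254 left).
Aug has 31 days: +31 → Sep 1, 2084 (223 left).
Sep has 30 days: +30 → Oct 1, 2084 (193 left).
Oct has 31 days: +31 → Nov 1, 2084 (162 left).
Nov has 30 days: +30 → Dec 1, 2084 (132 left).
Dec has 31 days: +31 → Jan 1, 2085 (101 left).
Jan has 31 days: +31 → Feb 1, 2085 (70 left).
Feb has 28 days: +28 → Mar 1, 2085 (42 left).
Mar has 31 days: +31 → Apr 1, 2085 (11 left).
+11 → Apr 12, 2085.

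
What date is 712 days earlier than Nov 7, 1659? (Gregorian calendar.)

−365 (one year) → Nov 7, 1658 (347 left).
−7 → Oct 31, 1658 (end of Oct, 31 days; 340 left).
−31 → Sep 30, 1658 (end of Sep, 30 days; 309 left).
−30 → Aug 31, 1658 (end of Aug, 31 days; 279 left).
−31 → Jul 31, 1658 (end of Jul, 31 days; 248 left).
−31 → Jun 30, 1658 (end of Jun, 30 days; 217 left).
−30 → May 31, 1658 (end of May, 31 days; 187 left).
−31 → Apr 30, 1658 (end of Apr, 30 days; 156 left).
−30 → Mar 31, 1658 (end of Mar, 31 days; 126 left).
−31 → Feb 28, 1658 (end of Feb, 28 days; 95 left).
−28 → Jan 31, 1658 (end of Jan, 31 days; 67 left).
−31 → Dec 31, 1657 (end of Dec, 31 days; 36 left).
−31 → Nov 30, 1657 (end of Nov, 30 days; 5 left).
−5 → Nov 25, 1657.

November 25, 1657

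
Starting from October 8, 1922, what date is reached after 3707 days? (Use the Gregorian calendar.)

+365 (one year) → Oct 8, 1923 (3342 left).
+366 (one year; includes Feb 29, 1924) → Oct 8, 1924 (2976 left).
+365 (one year) → Oct 8, 1925 (2611 left).
+365 (one year) → Oct 8, 1926 (2246 left).
+365 (one year) → Oct 8, 1927 (1881 left).
+366 (one year; includes Feb 29, 1928) → Oct 8, 1928 (1515 left).
+365 (one year) → Oct 8, 1929 (1150 left).
+365 (one year) → Oct 8, 1930 (785 left).
+365 (one year) → Oct 8, 1931 (420 left).
+366 (one year; includes Feb 29, 1932) → Oct 8, 1932 (54 left).
Oct has 31 days: +24 → Nov 1, 1932 (30 left).
Nov has 30 days: +30 → Dec 1, 1932 (0 left).

December 1, 1932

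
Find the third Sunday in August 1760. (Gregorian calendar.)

August 1, 1760 is a Friday.
The first Sunday is therefore August 3 (2 days later).
The third Sunday is 3 + 2×7 = August 17.

August 17, 1760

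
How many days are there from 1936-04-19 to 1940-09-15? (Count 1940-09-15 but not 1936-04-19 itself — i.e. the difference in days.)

1610

Apr 19, 1936 → Apr 19, 1937: 365 days.
Apr 19, 1937 → Apr 19, 1938: 365 days.
Apr 19, 1938 → Apr 19, 1939: 365 days.
Apr 19, 1939 → Apr 19, 1940: 366 days (Feb 29, 1940 is in that span).
Apr 19, 1940 → May 19, 1940: 30 days (April has 30).
May 19, 1940 → Jun 19, 1940: 31 days (May has 31).
Jun 19, 1940 → Jul 19, 1940: 30 days (June has 30).
Jul 19, 1940 → Aug 19, 1940: 31 days (July has 31).
Aug 19, 1940 → Sep 15, 1940: 27 days.
Total: 1610 days.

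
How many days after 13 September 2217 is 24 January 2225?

Sep 13, 2217 → Sep 13, 2218: 365 days.
Sep 13, 2218 → Sep 13, 2219: 365 days.
Sep 13, 2219 → Sep 13, 2220: 366 days (Feb 29, 2220 is in that span).
Sep 13, 2220 → Sep 13, 2221: 365 days.
Sep 13, 2221 → Sep 13, 2222: 365 days.
Sep 13, 2222 → Sep 13, 2223: 365 days.
Sep 13, 2223 → Sep 13, 2224: 366 days (Feb 29, 2224 is in that span).
Sep 13, 2224 → Oct 13, 2224: 30 days (September has 30).
Oct 13, 2224 → Nov 13, 2224: 31 days (October has 31).
Nov 13, 2224 → Dec 13, 2224: 30 days (November has 30).
Dec 13, 2224 → Jan 13, 2225: 31 days (December has 31).
Jan 13, 2225 → Jan 24, 2225: 11 days.
Total: 2690 days.

2690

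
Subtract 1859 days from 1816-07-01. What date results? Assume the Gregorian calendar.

−366 (one year; includes Feb 29, 1816) → Jul 1, 1815 (1493 left).
−365 (one year) → Jul 1, 1814 (1128 left).
−365 (one year) → Jul 1, 1813 (763 left).
−365 (one year) → Jul 1, 1812 (398 left).
−1 → Jun 30, 1812 (end of Jun, 30 days; 397 left).
−30 → May 31, 1812 (end of May, 31 days; 367 left).
−31 → Apr 30, 1812 (end of Apr, 30 days; 336 left).
−30 → Mar 31, 1812 (end of Mar, 31 days; 306 left).
−31 → Feb 29, 1812 (end of Feb, 29 days; 275 left).
−29 → Jan 31, 1812 (end of Jan, 31 days; 246 left).
−31 → Dec 31, 1811 (end of Dec, 31 days; 215 left).
−31 → Nov 30, 1811 (end of Nov, 30 days; 184 left).
−30 → Oct 31, 1811 (end of Oct, 31 days; 154 left).
−31 → Sep 30, 1811 (end of Sep, 30 days; 123 left).
−30 → Aug 31, 1811 (end of Aug, 31 days; 93 left).
−31 → Jul 31, 1811 (end of Jul, 31 days; 62 left).
−31 → Jun 30, 1811 (end of Jun, 30 days; 31 left).
−30 → May 31, 1811 (end of May, 31 days; 1 left).
−1 → May 30, 1811.

May 30, 1811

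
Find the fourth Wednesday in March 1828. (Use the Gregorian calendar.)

March 26, 1828

March 1, 1828 is a Saturday.
The first Wednesday is therefore March 5 (4 days later).
The fourth Wednesday is 5 + 3×7 = March 26.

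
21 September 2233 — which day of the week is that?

Doomsday rule: the anchor day for the 2200s is Friday. For year 33: 33÷12 = 2 r 9, and 9÷4 = 2, so 2+9+2 = 13.
Friday + 13 ≡ Thursday — that's 2233's doomsday.
In September the doomsday date is Sep 5.
Sep 21 is 16 days after Sep 5; 16 mod 7 = 2, so Thursday + 2 = Saturday.

Saturday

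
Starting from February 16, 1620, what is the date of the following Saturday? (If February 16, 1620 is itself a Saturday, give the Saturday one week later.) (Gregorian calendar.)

February 22, 1620

Feb 16, 1620 is a Sunday.
From Sunday to the next Saturday is 6 days.
Feb 16, 1620 + 6 = Feb 22, 1620.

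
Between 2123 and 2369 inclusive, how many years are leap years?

60

Multiples of 4 in [2123,2369]: 62.
Of those, multiples of 100: 2 (not leap unless ÷400).
Multiples of 400: 0.
Leap years = 62 − 2 + 0 = 60.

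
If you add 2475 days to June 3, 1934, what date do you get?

March 13, 1941

+365 (one year) → Jun 3, 1935 (2110 left).
+366 (one year; includes Feb 29, 1936) → Jun 3, 1936 (1744 left).
+365 (one year) → Jun 3, 1937 (1379 left).
+365 (one year) → Jun 3, 1938 (1014 left).
+365 (one year) → Jun 3, 1939 (649 left).
+366 (one year; includes Feb 29, 1940) → Jun 3, 1940 (283 left).
Jun has 30 days: +28 → Jul 1, 1940 (255 left).
Jul has 31 days: +31 → Aug 1, 1940 (224 left).
Aug has 31 days: +31 → Sep 1, 1940 (193 left).
Sep has 30 days: +30 → Oct 1, 1940 (163 left).
Oct has 31 days: +31 → Nov 1, 1940 (132 left).
Nov has 30 days: +30 → Dec 1, 1940 (102 left).
Dec has 31 days: +31 → Jan 1, 1941 (71 left).
Jan has 31 days: +31 → Feb 1, 1941 (40 left).
Feb has 28 days: +28 → Mar 1, 1941 (12 left).
+12 → Mar 13, 1941.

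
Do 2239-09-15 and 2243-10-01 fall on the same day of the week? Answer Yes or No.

Yes

From Sep 15, 2239 to Oct 1, 2243 is 1477 days.
1477 mod 7 = 0, so they are the same weekday.
(Sep 15, 2239 is a Sunday; Oct 1, 2243 is a Sunday.)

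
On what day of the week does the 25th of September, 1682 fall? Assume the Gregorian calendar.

Friday

Doomsday rule: the anchor day for the 1600s is Tuesday. For year 82: 82÷12 = 6 r 10, and 10÷4 = 2, so 6+10+2 = 18.
Tuesday + 18 ≡ Saturday — that's 1682's doomsday.
In September the doomsday date is Sep 5.
Sep 25 is 20 days after Sep 5; 20 mod 7 = 6, so Saturday + 6 = Friday.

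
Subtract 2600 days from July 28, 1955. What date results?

−365 (one year) → Jul 28, 1954 (2235 left).
−365 (one year) → Jul 28, 1953 (1870 left).
−365 (one year) → Jul 28, 1952 (1505 left).
−366 (one year; includes Feb 29, 1952) → Jul 28, 1951 (1139 left).
−365 (one year) → Jul 28, 1950 (774 left).
−365 (one year) → Jul 28, 1949 (409 left).
−365 (one year) → Jul 28, 1948 (44 left).
−28 → Jun 30, 1948 (end of Jun, 30 days; 16 left).
−16 → Jun 14, 1948.

June 14, 1948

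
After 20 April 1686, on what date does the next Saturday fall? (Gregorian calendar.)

Apr 20, 1686 is a Saturday.
From Saturday to the next Saturday is 7 days.
Apr 20, 1686 + 7 = Apr 27, 1686.

April 27, 1686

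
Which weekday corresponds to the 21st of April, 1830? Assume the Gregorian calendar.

Doomsday rule: the anchor day for the 1800s is Friday. For year 30: 30÷12 = 2 r 6, and 6÷4 = 1, so 2+6+1 = 9.
Friday + 9 ≡ Sunday — that's 1830's doomsday.
In April the doomsday date is Apr 4.
Apr 21 is 17 days after Apr 4; 17 mod 7 = 3, so Sunday + 3 = Wednesday.

Wednesday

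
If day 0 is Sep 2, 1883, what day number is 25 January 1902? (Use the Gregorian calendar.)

6719

Sep 2, 1883 → Sep 2, 1884: 366 days (Feb 29, 1884 is in that span).
Sep 2, 1884 → Sep 2, 1885: 365 days.
Sep 2, 1885 → Sep 2, 1886: 365 days.
Sep 2, 1886 → Sep 2, 1887: 365 days.
Sep 2, 1887 → Sep 2, 1888: 366 days (Feb 29, 1888 is in that span).
Sep 2, 1888 → Sep 2, 1889: 365 days.
Sep 2, 1889 → Sep 2, 1890: 365 days.
Sep 2, 1890 → Sep 2, 1891: 365 days.
Sep 2, 1891 → Sep 2, 1892: 366 days (Feb 29, 1892 is in that span).
Sep 2, 1892 → Sep 2, 1893: 365 days.
Sep 2, 1893 → Sep 2, 1894: 365 days.
Sep 2, 1894 → Sep 2, 1895: 365 days.
Sep 2, 1895 → Sep 2, 1896: 366 days (Feb 29, 1896 is in that span).
Sep 2, 1896 → Sep 2, 1897: 365 days.
Sep 2, 1897 → Sep 2, 1898: 365 days.
Sep 2, 1898 → Sep 2, 1899: 365 days.
Sep 2, 1899 → Sep 2, 1900: 365 days.
Sep 2, 1900 → Sep 2, 1901: 365 days.
Sep 2, 1901 → Oct 2, 1901: 30 days (September has 30).
Oct 2, 1901 → Nov 2, 1901: 31 days (October has 31).
Nov 2, 1901 → Dec 2, 1901: 30 days (November has 30).
Dec 2, 1901 → Jan 2, 1902: 31 days (December has 31).
Jan 2, 1902 → Jan 25, 1902: 23 days.
Total: 6719 days.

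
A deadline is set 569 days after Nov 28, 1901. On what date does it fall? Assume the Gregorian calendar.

+365 (one year) → Nov 28, 1902 (204 left).
Nov has 30 days: +3 → Dec 1, 1902 (201 left).
Dec has 31 days: +31 → Jan 1, 1903 (170 left).
Jan has 31 days: +31 → Feb 1, 1903 (139 left).
Feb has 28 days: +28 → Mar 1, 1903 (111 left).
Mar has 31 days: +31 → Apr 1, 1903 (80 left).
Apr has 30 days: +30 → May 1, 1903 (50 left).
May has 31 days: +31 → Jun 1, 1903 (19 left).
+19 → Jun 20, 1903.

June 20, 1903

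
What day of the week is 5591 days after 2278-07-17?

Jul 17, 2278 is a Wednesday.
5591 mod 7 = 5, so 5591 days after a Wednesday is Wednesday + 5 = Monday.

Monday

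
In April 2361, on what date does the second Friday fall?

April 1, 2361 is a Saturday.
The first Friday is therefore April 7 (6 days later).
The second Friday is 7 + 1×7 = April 14.

April 14, 2361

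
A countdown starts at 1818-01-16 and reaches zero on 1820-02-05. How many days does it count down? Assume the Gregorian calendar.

750

Jan 16, 1818 → Jan 16, 1819: 365 days.
Jan 16, 1819 → Feb 16, 1819: 31 days (January has 31).
Feb 16, 1819 → Mar 16, 1819: 28 days (February has 28).
Mar 16, 1819 → Apr 16, 1819: 31 days (March has 31).
Apr 16, 1819 → May 16, 1819: 30 days (April has 30).
May 16, 1819 → Jun 16, 1819: 31 days (May has 31).
Jun 16, 1819 → Jul 16, 1819: 30 days (June has 30).
Jul 16, 1819 → Aug 16, 1819: 31 days (July has 31).
Aug 16, 1819 → Sep 16, 1819: 31 days (August has 31).
Sep 16, 1819 → Oct 16, 1819: 30 days (September has 30).
Oct 16, 1819 → Nov 16, 1819: 31 days (October has 31).
Nov 16, 1819 → Dec 16, 1819: 30 days (November has 30).
Dec 16, 1819 → Jan 16, 1820: 31 days (December has 31).
Jan 16, 1820 → Feb 5, 1820: 20 days.
Total: 750 days.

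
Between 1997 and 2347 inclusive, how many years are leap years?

Multiples of 4 in [1997,2347]: 87.
Of those, multiples of 100: 4 (not leap unless ÷400).
Multiples of 400: 1.
Leap years = 87 − 4 + 1 = 84.

84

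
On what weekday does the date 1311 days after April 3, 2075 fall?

Apr 3, 2075 is a Wednesday.
1311 mod 7 = 2, so 1311 days after a Wednesday is Wednesday + 2 = Friday.

Friday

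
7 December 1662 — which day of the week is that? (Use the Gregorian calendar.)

Doomsday rule: the anchor day for the 1600s is Tuesday. For year 62: 62÷12 = 5 r 2, and 2÷4 = 0, so 5+2+0 = 7.
Tuesday + 7 ≡ Tuesday — that's 1662's doomsday.
In December the doomsday date is Dec 12.
Dec 7 is 5 days before Dec 12; 5 mod 7 = 5, so Tuesday − 5 = Thursday.

Thursday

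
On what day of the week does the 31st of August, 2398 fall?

Monday

Doomsday rule: the anchor day for the 2300s is Wednesday. For year 98: 98÷12 = 8 r 2, and 2÷4 = 0, so 8+2+0 = 10.
Wednesday + 10 ≡ Saturday — that's 2398's doomsday.
In August the doomsday date is Aug 8.
Aug 31 is 23 days after Aug 8; 23 mod 7 = 2, so Saturday + 2 = Monday.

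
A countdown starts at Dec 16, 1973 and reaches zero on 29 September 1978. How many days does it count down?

1748

Dec 16, 1973 → Dec 16, 1974: 365 days.
Dec 16, 1974 → Dec 16, 1975: 365 days.
Dec 16, 1975 → Dec 16, 1976: 366 days (Feb 29, 1976 is in that span).
Dec 16, 1976 → Dec 16, 1977: 365 days.
Dec 16, 1977 → Jan 16, 1978: 31 days (December has 31).
Jan 16, 1978 → Feb 16, 1978: 31 days (January has 31).
Feb 16, 1978 → Mar 16, 1978: 28 days (February has 28).
Mar 16, 1978 → Apr 16, 1978: 31 days (March has 31).
Apr 16, 1978 → May 16, 1978: 30 days (April has 30).
May 16, 1978 → Jun 16, 1978: 31 days (May has 31).
Jun 16, 1978 → Jul 16, 1978: 30 days (June has 30).
Jul 16, 1978 → Aug 16, 1978: 31 days (July has 31).
Aug 16, 1978 → Sep 16, 1978: 31 days (August has 31).
Sep 16, 1978 → Sep 29, 1978: 13 days.
Total: 1748 days.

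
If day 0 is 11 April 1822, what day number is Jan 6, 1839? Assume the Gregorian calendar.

6114

Apr 11, 1822 → Apr 11, 1823: 365 days.
Apr 11, 1823 → Apr 11, 1824: 366 days (Feb 29, 1824 is in that span).
Apr 11, 1824 → Apr 11, 1825: 365 days.
Apr 11, 1825 → Apr 11, 1826: 365 days.
Apr 11, 1826 → Apr 11, 1827: 365 days.
Apr 11, 1827 → Apr 11, 1828: 366 days (Feb 29, 1828 is in that span).
Apr 11, 1828 → Apr 11, 1829: 365 days.
Apr 11, 1829 → Apr 11, 1830: 365 days.
Apr 11, 1830 → Apr 11, 1831: 365 days.
Apr 11, 1831 → Apr 11, 1832: 366 days (Feb 29, 1832 is in that span).
Apr 11, 1832 → Apr 11, 1833: 365 days.
Apr 11, 1833 → Apr 11, 1834: 365 days.
Apr 11, 1834 → Apr 11, 1835: 365 days.
Apr 11, 1835 → Apr 11, 1836: 366 days (Feb 29, 1836 is in that span).
Apr 11, 1836 → Apr 11, 1837: 365 days.
Apr 11, 1837 → Apr 11, 1838: 365 days.
Apr 11, 1838 → May 11, 1838: 30 days (April has 30).
May 11, 1838 → Jun 11, 1838: 31 days (May has 31).
Jun 11, 1838 → Jul 11, 1838: 30 days (June has 30).
Jul 11, 1838 → Aug 11, 1838: 31 days (July has 31).
Aug 11, 1838 → Sep 11, 1838: 31 days (August has 31).
Sep 11, 1838 → Oct 11, 1838: 30 days (September has 30).
Oct 11, 1838 → Nov 11, 1838: 31 days (October has 31).
Nov 11, 1838 → Dec 11, 1838: 30 days (November has 30).
Dec 11, 1838 → Jan 6, 1839: 26 days.
Total: 6114 days.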